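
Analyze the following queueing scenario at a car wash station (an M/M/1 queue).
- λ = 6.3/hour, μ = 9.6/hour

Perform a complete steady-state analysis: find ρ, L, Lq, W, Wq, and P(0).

Step 1: ρ = λ/μ = 6.3/9.6 = 0.6562
Step 2: L = λ/(μ-λ) = 6.3/3.30 = 1.9091
Step 3: Lq = λ²/(μ(μ-λ)) = 39.69/(9.6×3.30) = 1.2528
Step 4: W = 1/(μ-λ) = 1/3.30 = 0.30303
Step 5: Wq = λ/(μ(μ-λ)) = 6.3/(9.6×3.30) = 0.1989
Step 6: P(0) = 1-ρ = 0.3438
Verify: L = λW = 6.3×0.30303 = 1.9091 ✔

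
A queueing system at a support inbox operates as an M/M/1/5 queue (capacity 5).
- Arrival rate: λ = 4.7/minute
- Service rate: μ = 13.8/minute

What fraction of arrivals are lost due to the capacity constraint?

ρ = λ/μ = 4.7/13.8 = 0.34058
P₀ = (1-ρ)/(1-ρ^(K+1)) = (1-0.34058)/(1-0.34058^6) = 0.6594/0.9984 = 0.6605
P_K = P₀×ρ^K = 0.6605 × 0.34058^5 = 0.6605 × 0.004582 = 0.003026
Blocking probability = 0.30%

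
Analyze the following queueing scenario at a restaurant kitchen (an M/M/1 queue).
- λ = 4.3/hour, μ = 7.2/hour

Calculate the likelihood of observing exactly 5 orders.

ρ = λ/μ = 4.3/7.2 = 0.5972
P(n) = (1-ρ)ρⁿ
P(5) = (1-0.5972) × 0.5972^5
P(5) = 0.4028 × 0.07596
P(5) = 0.03060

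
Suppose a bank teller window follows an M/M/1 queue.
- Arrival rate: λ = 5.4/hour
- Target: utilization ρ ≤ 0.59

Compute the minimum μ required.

ρ = λ/μ, so μ = λ/ρ
μ ≥ 5.4/0.59 = 9.1525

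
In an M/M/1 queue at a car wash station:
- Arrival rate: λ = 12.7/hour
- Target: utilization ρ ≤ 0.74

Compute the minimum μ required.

ρ = λ/μ, so μ = λ/ρ
μ ≥ 12.7/0.74 = 17.1622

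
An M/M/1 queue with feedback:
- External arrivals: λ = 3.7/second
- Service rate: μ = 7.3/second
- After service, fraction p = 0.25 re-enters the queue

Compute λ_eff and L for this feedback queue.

Effective arrival rate: λ_eff = λ/(1-p) = 3.7/(1-0.25) = 3.7/0.75 = 4.9333
ρ = λ_eff/μ = 4.9333/7.3 = 0.6758
L = ρ/(1-ρ) = 0.6758/(1-0.6758) = 2.0845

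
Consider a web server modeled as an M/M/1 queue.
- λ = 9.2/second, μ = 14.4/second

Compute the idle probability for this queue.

ρ = λ/μ = 9.2/14.4 = 0.6389
P(0) = 1 - ρ = 1 - 0.6389 = 0.3611
The server is idle 36.11% of the time.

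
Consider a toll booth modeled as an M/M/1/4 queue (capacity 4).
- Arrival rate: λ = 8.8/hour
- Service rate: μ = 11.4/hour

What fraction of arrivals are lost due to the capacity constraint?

ρ = λ/μ = 8.8/11.4 = 0.77193
P₀ = (1-ρ)/(1-ρ^(K+1)) = (1-0.77193)/(1-0.77193^5) = 0.2281/0.7259 = 0.3142
P_K = P₀×ρ^K = 0.3142 × 0.77193^4 = 0.3142 × 0.3551 = 0.1116
Blocking probability = 11.16%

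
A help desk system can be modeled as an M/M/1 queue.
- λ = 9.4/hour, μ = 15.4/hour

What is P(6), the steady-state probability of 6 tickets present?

ρ = λ/μ = 9.4/15.4 = 0.6104
P(n) = (1-ρ)ρⁿ
P(6) = (1-0.6104) × 0.6104^6
P(6) = 0.3896 × 0.05172
P(6) = 0.02015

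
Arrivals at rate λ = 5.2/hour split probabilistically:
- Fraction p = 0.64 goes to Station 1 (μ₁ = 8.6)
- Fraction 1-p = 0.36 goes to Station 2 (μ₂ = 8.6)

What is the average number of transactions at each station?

Effective rates: λ₁ = 5.2×0.64 = 3.328, λ₂ = 5.2×0.36 = 1.872
Station 1: ρ₁ = 3.328/8.6 = 0.3870, L₁ = ρ₁/(1-ρ₁) = 0.3870/(1-0.3870) = 0.6313
Station 2: ρ₂ = 1.872/8.6 = 0.21767, L₂ = ρ₂/(1-ρ₂) = 0.21767/(1-0.21767) = 0.2782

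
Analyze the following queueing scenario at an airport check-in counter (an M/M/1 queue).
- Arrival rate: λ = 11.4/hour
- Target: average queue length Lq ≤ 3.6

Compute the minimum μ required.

For M/M/1: Lq = λ²/(μ(μ-λ))
Need Lq ≤ 3.6, i.e. μ(μ-λ) ≥ λ²/3.6
μ² - 11.4μ - 129.96/3.6 ≥ 0  →  μ² - 11.4μ - 36.1000 ≥ 0
Quadratic formula (positive root): μ = [λ + √(λ² + 4×36.1000)]/2
Discriminant: 129.96 + 4×36.1000 = 274.3600, √274.3600 = 16.5638
μ ≥ (11.4 + 16.5638)/2 = 13.9819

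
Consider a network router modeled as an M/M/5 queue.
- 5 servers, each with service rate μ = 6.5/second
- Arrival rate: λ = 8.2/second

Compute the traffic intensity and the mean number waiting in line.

Traffic intensity: ρ = λ/(cμ) = 8.2/(5×6.5) = 0.2523
Since ρ = 0.2523 < 1, system is stable.
Offered load a = λ/μ = cρ = 8.2/6.5 = 1.2615
P₀ = [ Σₙ₌₀^4 aⁿ/n! + a^5/(5!(1-ρ)) ]⁻¹
Σ = a^0/0! + a^1/1! + a^2/2! + a^3/3! + a^4/4! = 1.0000 + 1.2615 + 0.79574 + 0.33462 + 0.10553 = 3.4974
a^5/(5!(1-ρ)) = 3.1952/(120 × 0.7477) = 0.03561
P₀ = 1/(3.4974 + 0.03561) = 0.2830
Lq = P₀·a^5·ρ / (5!(1-ρ)²) = 0.2830 × 3.1952 × 0.2523 / (120 × 0.5590) = 0.003401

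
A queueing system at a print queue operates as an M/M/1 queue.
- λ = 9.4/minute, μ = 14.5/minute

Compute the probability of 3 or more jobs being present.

ρ = λ/μ = 9.4/14.5 = 0.648276
P(N ≥ n) = ρⁿ
P(N ≥ 3) = 0.648276^3
P(N ≥ 3) = 0.2724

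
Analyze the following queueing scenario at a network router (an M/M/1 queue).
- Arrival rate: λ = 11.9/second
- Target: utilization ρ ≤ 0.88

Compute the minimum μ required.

ρ = λ/μ, so μ = λ/ρ
μ ≥ 11.9/0.88 = 13.5227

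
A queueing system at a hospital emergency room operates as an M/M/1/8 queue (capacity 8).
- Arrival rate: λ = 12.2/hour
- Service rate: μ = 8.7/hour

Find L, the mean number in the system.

ρ = λ/μ = 12.2/8.7 = 1.4023
P₀ = (1-ρ)/(1-ρ^(K+1)) = (1-1.4023)/(1-1.4023^9) = -0.4023/-19.9686 = 0.02015
P_K = P₀×ρ^K = 0.02015 × 1.4023^8 = 0.02015 × 14.9530 = 0.3013
L = ρ[1 - (K+1)ρ^K + Kρ^(K+1)] / [(1-ρ)(1-ρ^(K+1))]
L = 1.4023 × (1 - 9×14.9530 + 8×20.9686) / ((1 - 1.4023) × (1 - 20.9686)) = 5.9650 patients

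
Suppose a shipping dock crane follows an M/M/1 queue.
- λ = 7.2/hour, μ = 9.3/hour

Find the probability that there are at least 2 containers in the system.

ρ = λ/μ = 7.2/9.3 = 0.7742
P(N ≥ n) = ρⁿ
P(N ≥ 2) = 0.7742^2
P(N ≥ 2) = 0.5994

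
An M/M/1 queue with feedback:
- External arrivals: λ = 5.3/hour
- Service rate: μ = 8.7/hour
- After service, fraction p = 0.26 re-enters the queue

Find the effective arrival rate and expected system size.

Effective arrival rate: λ_eff = λ/(1-p) = 5.3/(1-0.26) = 5.3/0.74 = 7.16216
ρ = λ_eff/μ = 7.16216/8.7 = 0.823237
L = ρ/(1-ρ) = 0.823237/(1-0.823237) = 4.6573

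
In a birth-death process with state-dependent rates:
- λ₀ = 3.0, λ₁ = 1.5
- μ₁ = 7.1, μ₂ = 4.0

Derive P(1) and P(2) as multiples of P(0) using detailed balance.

Balance equations:
State 0: λ₀P₀ = μ₁P₁ → P₁ = (λ₀/μ₁)P₀ = (3.0/7.1)P₀ = 0.4225P₀
State 1: P₂ = (λ₀λ₁)/(μ₁μ₂)P₀ = (3.0×1.5)/(7.1×4.0)P₀ = 0.1585P₀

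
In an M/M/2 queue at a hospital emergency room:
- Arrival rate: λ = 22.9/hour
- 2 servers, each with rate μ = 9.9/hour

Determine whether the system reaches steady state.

Stability requires ρ = λ/(cμ) < 1
ρ = 22.9/(2 × 9.9) = 22.9/19.80 = 1.1566
Since 1.1566 ≥ 1, the system is UNSTABLE.
Need c > λ/μ = 22.9/9.9 = 2.31.
Minimum servers needed: c = 3.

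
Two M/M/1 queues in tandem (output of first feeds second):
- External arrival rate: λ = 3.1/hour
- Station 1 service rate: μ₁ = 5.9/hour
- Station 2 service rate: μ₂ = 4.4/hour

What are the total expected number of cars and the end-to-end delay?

By Jackson's theorem, each station behaves as independent M/M/1.
Station 1: ρ₁ = 3.1/5.9 = 0.5254, L₁ = ρ₁/(1-ρ₁) = λ/(μ₁-λ) = 3.1/2.80 = 1.10714
Station 2: ρ₂ = 3.1/4.4 = 0.7045, L₂ = ρ₂/(1-ρ₂) = λ/(μ₂-λ) = 3.1/1.30 = 2.38462
Total: L = L₁ + L₂ = 1.10714 + 2.38462 = 3.4918
W = L/λ = 3.4918/3.1 = 1.1264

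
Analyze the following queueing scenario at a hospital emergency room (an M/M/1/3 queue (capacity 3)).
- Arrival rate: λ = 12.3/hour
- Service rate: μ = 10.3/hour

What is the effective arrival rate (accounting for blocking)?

ρ = λ/μ = 12.3/10.3 = 1.1942
P₀ = (1-ρ)/(1-ρ^(K+1)) = (1-1.1942)/(1-1.1942^4) = -0.1942/-1.0338 = 0.1879
P_K = P₀×ρ^K = 0.18785 × 1.1942^3 = 0.18785 × 1.7031 = 0.3199
λ_eff = λ(1-P_K) = 12.3 × (1 - 0.31991) = 12.3 × 0.68009 = 8.3651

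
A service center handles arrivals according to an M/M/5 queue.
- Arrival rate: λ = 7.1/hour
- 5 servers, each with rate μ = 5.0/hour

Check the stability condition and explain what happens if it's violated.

Stability requires ρ = λ/(cμ) < 1
ρ = 7.1/(5 × 5.0) = 7.1/25.00 = 0.2840
Since 0.2840 < 1, the system is STABLE.
The servers are busy 28.40% of the time.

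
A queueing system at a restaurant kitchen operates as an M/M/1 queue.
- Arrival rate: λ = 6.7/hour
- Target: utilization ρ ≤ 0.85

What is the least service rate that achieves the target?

ρ = λ/μ, so μ = λ/ρ
μ ≥ 6.7/0.85 = 7.8824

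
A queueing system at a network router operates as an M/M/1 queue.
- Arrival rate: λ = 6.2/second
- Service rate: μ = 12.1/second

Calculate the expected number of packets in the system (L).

ρ = λ/μ = 6.2/12.1 = 0.5124
For M/M/1: L = λ/(μ-λ)
L = 6.2/(12.1-6.2) = 6.2/5.90
L = 1.0508 packets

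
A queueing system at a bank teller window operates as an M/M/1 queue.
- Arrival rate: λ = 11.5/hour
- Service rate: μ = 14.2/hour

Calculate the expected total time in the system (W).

First, compute utilization: ρ = λ/μ = 11.5/14.2 = 0.8099
For M/M/1: W = 1/(μ-λ)
W = 1/(14.2-11.5) = 1/2.70
W = 0.3704 hours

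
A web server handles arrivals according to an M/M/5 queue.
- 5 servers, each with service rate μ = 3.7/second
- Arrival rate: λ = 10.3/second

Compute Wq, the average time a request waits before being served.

Traffic intensity: ρ = λ/(cμ) = 10.3/(5×3.7) = 0.5568
Since ρ = 0.5568 < 1, system is stable.
Offered load a = λ/μ = cρ = 10.3/3.7 = 2.7838
P₀ = [ Σₙ₌₀^4 aⁿ/n! + a^5/(5!(1-ρ)) ]⁻¹
Σ = a^0/0! + a^1/1! + a^2/2! + a^3/3! + a^4/4! = 1.00000 + 2.78378 + 3.87473 + 3.59547 + 2.50225 = 13.7562
a^5/(5!(1-ρ)) = 167.1774/(120 × 0.44324) = 3.1431
P₀ = 1/(13.7562 + 3.1431) = 0.05917
Lq = P₀·a^5·ρ / (5!(1-ρ)²) = 0.05917 × 167.1774 × 0.5568 / (120 × 0.1965) = 0.2336
Wq = Lq/λ = 0.2336/10.3 = 0.02268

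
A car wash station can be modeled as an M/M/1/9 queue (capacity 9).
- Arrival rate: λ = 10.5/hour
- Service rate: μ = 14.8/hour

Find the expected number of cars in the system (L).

ρ = λ/μ = 10.5/14.8 = 0.70946
P₀ = (1-ρ)/(1-ρ^(K+1)) = (1-0.70946)/(1-0.70946^10) = 0.2905/0.9677 = 0.3002
P_K = P₀×ρ^K = 0.3002 × 0.70946^9 = 0.3002 × 0.04554 = 0.01367
L = ρ[1 - (K+1)ρ^K + Kρ^(K+1)] / [(1-ρ)(1-ρ^(K+1))]
L = 0.70946 × (1 - 10×0.04554 + 9×0.03231) / ((1 - 0.70946) × (1 - 0.03231)) = 2.1080 cars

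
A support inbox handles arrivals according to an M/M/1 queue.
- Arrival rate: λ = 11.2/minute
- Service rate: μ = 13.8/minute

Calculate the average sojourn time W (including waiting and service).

First, compute utilization: ρ = λ/μ = 11.2/13.8 = 0.8116
For M/M/1: W = 1/(μ-λ)
W = 1/(13.8-11.2) = 1/2.60
W = 0.3846 minutes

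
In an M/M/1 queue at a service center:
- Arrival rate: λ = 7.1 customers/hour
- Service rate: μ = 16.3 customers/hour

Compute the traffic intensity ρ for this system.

Server utilization: ρ = λ/μ
ρ = 7.1/16.3 = 0.4356
The server is busy 43.56% of the time.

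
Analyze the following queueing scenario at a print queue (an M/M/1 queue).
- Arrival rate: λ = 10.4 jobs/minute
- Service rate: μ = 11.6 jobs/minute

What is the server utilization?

Server utilization: ρ = λ/μ
ρ = 10.4/11.6 = 0.8966
The server is busy 89.66% of the time.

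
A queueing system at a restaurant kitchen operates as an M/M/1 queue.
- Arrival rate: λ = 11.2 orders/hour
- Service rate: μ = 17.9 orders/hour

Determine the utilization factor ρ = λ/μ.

Server utilization: ρ = λ/μ
ρ = 11.2/17.9 = 0.6257
The server is busy 62.57% of the time.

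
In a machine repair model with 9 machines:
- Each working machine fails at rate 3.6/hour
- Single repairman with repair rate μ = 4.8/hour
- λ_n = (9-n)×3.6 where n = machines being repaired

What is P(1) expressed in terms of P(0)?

P(1)/P(0) = ∏_{i=0}^{1-1} λ_i/μ_{i+1}
= (9-0)×3.6/4.8
= 6.7500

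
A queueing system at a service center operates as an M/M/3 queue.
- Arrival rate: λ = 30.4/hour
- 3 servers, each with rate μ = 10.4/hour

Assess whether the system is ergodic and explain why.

Stability requires ρ = λ/(cμ) < 1
ρ = 30.4/(3 × 10.4) = 30.4/31.20 = 0.9744
Since 0.9744 < 1, the system is STABLE.
The servers are busy 97.44% of the time.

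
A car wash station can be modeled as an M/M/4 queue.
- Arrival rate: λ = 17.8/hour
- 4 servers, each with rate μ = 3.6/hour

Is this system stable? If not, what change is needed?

Stability requires ρ = λ/(cμ) < 1
ρ = 17.8/(4 × 3.6) = 17.8/14.40 = 1.2361
Since 1.2361 ≥ 1, the system is UNSTABLE.
Need c > λ/μ = 17.8/3.6 = 4.94.
Minimum servers needed: c = 5.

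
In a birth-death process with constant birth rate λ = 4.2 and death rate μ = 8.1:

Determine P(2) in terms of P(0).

For constant rates: P(n)/P(0) = (λ/μ)^n
P(2)/P(0) = (4.2/8.1)^2 = 0.51852^2 = 0.2689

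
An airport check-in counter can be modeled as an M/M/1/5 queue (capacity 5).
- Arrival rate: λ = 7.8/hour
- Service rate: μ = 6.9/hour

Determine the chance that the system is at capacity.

ρ = λ/μ = 7.8/6.9 = 1.13043
P₀ = (1-ρ)/(1-ρ^(K+1)) = (1-1.13043)/(1-1.13043^6) = -0.1304/-1.0867 = 0.1200
P_K = P₀×ρ^K = 0.120023 × 1.13043^5 = 0.120023 × 1.84594 = 0.2216
Blocking probability = 22.16%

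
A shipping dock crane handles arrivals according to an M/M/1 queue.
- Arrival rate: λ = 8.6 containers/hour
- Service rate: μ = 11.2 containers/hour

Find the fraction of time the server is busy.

Server utilization: ρ = λ/μ
ρ = 8.6/11.2 = 0.7679
The server is busy 76.79% of the time.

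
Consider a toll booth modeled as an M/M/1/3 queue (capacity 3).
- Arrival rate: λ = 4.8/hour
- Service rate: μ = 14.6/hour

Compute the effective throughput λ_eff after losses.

ρ = λ/μ = 4.8/14.6 = 0.328767
P₀ = (1-ρ)/(1-ρ^(K+1)) = (1-0.328767)/(1-0.328767^4) = 0.67123/0.98832 = 0.6792
P_K = P₀×ρ^K = 0.67917 × 0.328767^3 = 0.67917 × 0.035536 = 0.02413
λ_eff = λ(1-P_K) = 4.8 × (1 - 0.02413) = 4.8 × 0.97587 = 4.6842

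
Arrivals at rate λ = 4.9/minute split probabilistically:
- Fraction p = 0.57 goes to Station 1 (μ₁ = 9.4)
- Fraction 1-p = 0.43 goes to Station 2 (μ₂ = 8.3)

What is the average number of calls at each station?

Effective rates: λ₁ = 4.9×0.57 = 2.793, λ₂ = 4.9×0.43 = 2.107
Station 1: ρ₁ = 2.793/9.4 = 0.2971, L₁ = ρ₁/(1-ρ₁) = 0.2971/(1-0.2971) = 0.4227
Station 2: ρ₂ = 2.107/8.3 = 0.25386, L₂ = ρ₂/(1-ρ₂) = 0.25386/(1-0.25386) = 0.3402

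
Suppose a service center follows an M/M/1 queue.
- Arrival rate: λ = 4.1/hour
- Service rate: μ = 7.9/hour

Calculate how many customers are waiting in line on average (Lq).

ρ = λ/μ = 4.1/7.9 = 0.5190
For M/M/1: Lq = λ²/(μ(μ-λ))
Lq = 16.81/(7.9 × 3.80)
Lq = 0.5600 customers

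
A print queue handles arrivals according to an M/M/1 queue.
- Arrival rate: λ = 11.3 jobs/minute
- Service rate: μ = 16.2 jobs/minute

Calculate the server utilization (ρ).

Server utilization: ρ = λ/μ
ρ = 11.3/16.2 = 0.6975
The server is busy 69.75% of the time.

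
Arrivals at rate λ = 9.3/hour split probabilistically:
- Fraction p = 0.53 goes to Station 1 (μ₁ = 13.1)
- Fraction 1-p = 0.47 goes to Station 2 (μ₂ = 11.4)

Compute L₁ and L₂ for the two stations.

Effective rates: λ₁ = 9.3×0.53 = 4.929, λ₂ = 9.3×0.47 = 4.371
Station 1: ρ₁ = 4.929/13.1 = 0.37626, L₁ = ρ₁/(1-ρ₁) = 0.37626/(1-0.37626) = 0.6032
Station 2: ρ₂ = 4.371/11.4 = 0.383421, L₂ = ρ₂/(1-ρ₂) = 0.383421/(1-0.383421) = 0.6219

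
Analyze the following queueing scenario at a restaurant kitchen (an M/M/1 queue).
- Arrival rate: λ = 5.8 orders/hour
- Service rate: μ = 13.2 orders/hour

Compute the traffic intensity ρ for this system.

Server utilization: ρ = λ/μ
ρ = 5.8/13.2 = 0.4394
The server is busy 43.94% of the time.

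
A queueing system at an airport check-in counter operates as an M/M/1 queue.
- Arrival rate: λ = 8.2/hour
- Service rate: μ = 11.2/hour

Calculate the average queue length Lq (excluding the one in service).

ρ = λ/μ = 8.2/11.2 = 0.7321
For M/M/1: Lq = λ²/(μ(μ-λ))
Lq = 67.24/(11.2 × 3.00)
Lq = 2.0012 passengers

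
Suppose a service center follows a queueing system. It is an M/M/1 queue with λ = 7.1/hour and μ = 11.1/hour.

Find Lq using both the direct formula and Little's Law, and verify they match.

Method 1 (direct): Lq = λ²/(μ(μ-λ)) = 50.41/(11.1 × 4.00) = 1.1354

Method 2 (Little's Law):
W = 1/(μ-λ) = 1/4.00 = 0.2500
Wq = W - 1/μ = 0.2500 - 0.09009 = 0.15991
Lq = λWq = 7.1 × 0.15991 = 1.1354 ✔ (matches Method 1)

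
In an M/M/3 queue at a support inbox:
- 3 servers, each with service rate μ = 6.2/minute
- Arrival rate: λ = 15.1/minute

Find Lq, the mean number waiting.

Traffic intensity: ρ = λ/(cμ) = 15.1/(3×6.2) = 0.8118
Since ρ = 0.8118 < 1, system is stable.
Offered load a = λ/μ = cρ = 15.1/6.2 = 2.4355
P₀ = [ Σₙ₌₀^2 aⁿ/n! + a^3/(3!(1-ρ)) ]⁻¹
Σ = a^0/0! + a^1/1! + a^2/2! = 1.0000 + 2.4355 + 2.9658 = 6.4013
a^3/(3!(1-ρ)) = 14.4463/(6 × 0.188172) = 12.7953
P₀ = 1/(6.4013 + 12.7953) = 0.05209
Lq = P₀·a^3·ρ / (3!(1-ρ)²) = 0.05209271 × 14.44627 × 0.8118280 / (6 × 0.03540872) = 2.8756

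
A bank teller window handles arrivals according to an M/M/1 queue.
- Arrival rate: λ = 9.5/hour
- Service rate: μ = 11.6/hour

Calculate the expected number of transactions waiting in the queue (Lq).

ρ = λ/μ = 9.5/11.6 = 0.8190
For M/M/1: Lq = λ²/(μ(μ-λ))
Lq = 90.25/(11.6 × 2.10)
Lq = 3.7048 transactions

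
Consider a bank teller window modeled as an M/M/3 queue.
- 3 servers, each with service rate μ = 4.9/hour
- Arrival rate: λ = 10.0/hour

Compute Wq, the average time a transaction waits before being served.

Traffic intensity: ρ = λ/(cμ) = 10.0/(3×4.9) = 0.6803
Since ρ = 0.6803 < 1, system is stable.
Offered load a = λ/μ = cρ = 10.0/4.9 = 2.0408
P₀ = [ Σₙ₌₀^2 aⁿ/n! + a^3/(3!(1-ρ)) ]⁻¹
Σ = a^0/0! + a^1/1! + a^2/2! = 1.0000 + 2.0408 + 2.0825 = 5.1233
a^3/(3!(1-ρ)) = 8.4999/(6 × 0.31973) = 4.4308
P₀ = 1/(5.1233 + 4.4308) = 0.1047
Lq = P₀·a^3·ρ / (3!(1-ρ)²) = 0.10467 × 8.4999 × 0.68027 / (6 × 0.10223) = 0.9867
Wq = Lq/λ = 0.9867/10.0 = 0.09867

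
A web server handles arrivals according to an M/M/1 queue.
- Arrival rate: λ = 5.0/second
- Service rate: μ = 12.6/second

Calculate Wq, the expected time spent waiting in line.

First, compute utilization: ρ = λ/μ = 5.0/12.6 = 0.3968
For M/M/1: Wq = λ/(μ(μ-λ))
Wq = 5.0/(12.6 × (12.6-5.0))
Wq = 5.0/(12.6 × 7.60)
Wq = 0.05221 seconds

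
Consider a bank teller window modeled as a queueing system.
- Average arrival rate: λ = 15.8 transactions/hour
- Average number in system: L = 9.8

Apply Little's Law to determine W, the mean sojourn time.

Little's Law: L = λW, so W = L/λ
W = 9.8/15.8 = 0.6203 hours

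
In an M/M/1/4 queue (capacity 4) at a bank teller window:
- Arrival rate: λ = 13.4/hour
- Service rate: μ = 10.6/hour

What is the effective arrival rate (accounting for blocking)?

ρ = λ/μ = 13.4/10.6 = 1.26415
P₀ = (1-ρ)/(1-ρ^(K+1)) = (1-1.26415)/(1-1.26415^5) = -0.26415/-2.2284 = 0.1185
P_K = P₀×ρ^K = 0.11854 × 1.26415^4 = 0.11854 × 2.5538 = 0.3027
λ_eff = λ(1-P_K) = 13.4 × (1 - 0.302722) = 13.4 × 0.697278 = 9.3435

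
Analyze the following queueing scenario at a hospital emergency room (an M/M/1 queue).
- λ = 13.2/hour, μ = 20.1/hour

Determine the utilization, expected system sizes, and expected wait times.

Step 1: ρ = λ/μ = 13.2/20.1 = 0.6567
Step 2: L = λ/(μ-λ) = 13.2/6.90 = 1.9130
Step 3: Lq = λ²/(μ(μ-λ)) = 174.24/(20.1×6.90) = 1.2563
Step 4: W = 1/(μ-λ) = 1/6.90 = 0.144928
Step 5: Wq = λ/(μ(μ-λ)) = 13.2/(20.1×6.90) = 0.09518
Step 6: P(0) = 1-ρ = 0.3433
Verify: L = λW = 13.2×0.144928 = 1.9130 ✔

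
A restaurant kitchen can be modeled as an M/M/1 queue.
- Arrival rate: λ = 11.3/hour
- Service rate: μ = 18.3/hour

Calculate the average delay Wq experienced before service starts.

First, compute utilization: ρ = λ/μ = 11.3/18.3 = 0.6175
For M/M/1: Wq = λ/(μ(μ-λ))
Wq = 11.3/(18.3 × (18.3-11.3))
Wq = 11.3/(18.3 × 7.00)
Wq = 0.08821 hours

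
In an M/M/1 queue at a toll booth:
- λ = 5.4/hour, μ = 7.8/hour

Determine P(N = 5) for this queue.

ρ = λ/μ = 5.4/7.8 = 0.6923
P(n) = (1-ρ)ρⁿ
P(5) = (1-0.6923) × 0.6923^5
P(5) = 0.30770 × 0.15903
P(5) = 0.04893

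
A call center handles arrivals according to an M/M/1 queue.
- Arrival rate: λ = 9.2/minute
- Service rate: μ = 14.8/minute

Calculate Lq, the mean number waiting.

ρ = λ/μ = 9.2/14.8 = 0.6216
For M/M/1: Lq = λ²/(μ(μ-λ))
Lq = 84.64/(14.8 × 5.60)
Lq = 1.0212 calls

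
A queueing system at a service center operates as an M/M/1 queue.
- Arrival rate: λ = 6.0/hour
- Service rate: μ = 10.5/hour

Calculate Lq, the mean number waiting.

ρ = λ/μ = 6.0/10.5 = 0.5714
For M/M/1: Lq = λ²/(μ(μ-λ))
Lq = 36.00/(10.5 × 4.50)
Lq = 0.7619 customers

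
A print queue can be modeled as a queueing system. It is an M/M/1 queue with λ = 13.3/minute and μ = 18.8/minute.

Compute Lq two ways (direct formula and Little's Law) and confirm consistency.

Method 1 (direct): Lq = λ²/(μ(μ-λ)) = 176.89/(18.8 × 5.50) = 1.7107

Method 2 (Little's Law):
W = 1/(μ-λ) = 1/5.50 = 0.181818
Wq = W - 1/μ = 0.181818 - 0.0531915 = 0.128627
Lq = λWq = 13.3 × 0.128627 = 1.7107 ✔ (matches Method 1)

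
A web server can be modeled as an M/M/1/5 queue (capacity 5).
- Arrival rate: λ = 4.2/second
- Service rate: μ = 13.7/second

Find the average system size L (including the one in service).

ρ = λ/μ = 4.2/13.7 = 0.30657
P₀ = (1-ρ)/(1-ρ^(K+1)) = (1-0.30657)/(1-0.30657^6) = 0.6934/0.9992 = 0.6940
P_K = P₀×ρ^K = 0.6940 × 0.30657^5 = 0.6940 × 0.002708 = 0.001879
L = ρ[1 - (K+1)ρ^K + Kρ^(K+1)] / [(1-ρ)(1-ρ^(K+1))]
L = 0.30657 × (1 - 6×0.002708 + 5×0.0008302) / ((1 - 0.30657) × (1 - 0.0008302)) = 0.4371 requests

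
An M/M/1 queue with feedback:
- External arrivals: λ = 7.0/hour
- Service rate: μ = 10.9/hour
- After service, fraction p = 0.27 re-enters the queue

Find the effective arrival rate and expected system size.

Effective arrival rate: λ_eff = λ/(1-p) = 7.0/(1-0.27) = 7.0/0.73 = 9.589041
ρ = λ_eff/μ = 9.589041/10.9 = 0.8797285
L = ρ/(1-ρ) = 0.8797285/(1-0.8797285) = 7.3145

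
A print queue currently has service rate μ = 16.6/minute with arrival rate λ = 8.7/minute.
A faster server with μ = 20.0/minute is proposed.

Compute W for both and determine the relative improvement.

System 1: ρ₁ = 8.7/16.6 = 0.5241, W₁ = 1/(16.6-8.7) = 0.1266
System 2: ρ₂ = 8.7/20.0 = 0.4350, W₂ = 1/(20.0-8.7) = 0.08850
Improvement: (W₁-W₂)/W₁ = (0.1266-0.08850)/0.1266 = 30.09%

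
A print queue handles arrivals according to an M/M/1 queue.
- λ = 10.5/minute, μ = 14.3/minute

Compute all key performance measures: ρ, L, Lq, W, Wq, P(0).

Step 1: ρ = λ/μ = 10.5/14.3 = 0.7343
Step 2: L = λ/(μ-λ) = 10.5/3.80 = 2.7632
Step 3: Lq = λ²/(μ(μ-λ)) = 110.25/(14.3×3.80) = 2.0289
Step 4: W = 1/(μ-λ) = 1/3.80 = 0.26316
Step 5: Wq = λ/(μ(μ-λ)) = 10.5/(14.3×3.80) = 0.1932
Step 6: P(0) = 1-ρ = 0.2657
Verify: L = λW = 10.5×0.26316 = 2.7632 ✔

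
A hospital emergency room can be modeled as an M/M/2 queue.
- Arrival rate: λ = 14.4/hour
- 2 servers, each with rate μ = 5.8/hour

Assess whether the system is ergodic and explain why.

Stability requires ρ = λ/(cμ) < 1
ρ = 14.4/(2 × 5.8) = 14.4/11.60 = 1.2414
Since 1.2414 ≥ 1, the system is UNSTABLE.
Need c > λ/μ = 14.4/5.8 = 2.48.
Minimum servers needed: c = 3.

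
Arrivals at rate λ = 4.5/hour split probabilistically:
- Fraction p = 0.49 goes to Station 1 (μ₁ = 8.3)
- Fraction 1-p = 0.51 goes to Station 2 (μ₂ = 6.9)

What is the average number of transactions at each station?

Effective rates: λ₁ = 4.5×0.49 = 2.205, λ₂ = 4.5×0.51 = 2.295
Station 1: ρ₁ = 2.205/8.3 = 0.2657, L₁ = ρ₁/(1-ρ₁) = 0.2657/(1-0.2657) = 0.3618
Station 2: ρ₂ = 2.295/6.9 = 0.3326, L₂ = ρ₂/(1-ρ₂) = 0.3326/(1-0.3326) = 0.4984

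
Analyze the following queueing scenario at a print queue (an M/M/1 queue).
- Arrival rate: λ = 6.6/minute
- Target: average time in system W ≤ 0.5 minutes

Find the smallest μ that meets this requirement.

For M/M/1: W = 1/(μ-λ)
Need W ≤ 0.5, so 1/(μ-λ) ≤ 0.5
μ - λ ≥ 1/0.5 = 2.0000
μ ≥ 6.6 + 2.0000 = 8.6000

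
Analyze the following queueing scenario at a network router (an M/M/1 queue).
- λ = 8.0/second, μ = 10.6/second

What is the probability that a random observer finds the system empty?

ρ = λ/μ = 8.0/10.6 = 0.7547
P(0) = 1 - ρ = 1 - 0.7547 = 0.2453
The server is idle 24.53% of the time.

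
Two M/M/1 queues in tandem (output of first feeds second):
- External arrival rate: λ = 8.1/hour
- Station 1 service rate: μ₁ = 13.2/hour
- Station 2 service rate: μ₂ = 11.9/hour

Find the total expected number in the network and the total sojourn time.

By Jackson's theorem, each station behaves as independent M/M/1.
Station 1: ρ₁ = 8.1/13.2 = 0.6136, L₁ = ρ₁/(1-ρ₁) = λ/(μ₁-λ) = 8.1/5.10 = 1.5882
Station 2: ρ₂ = 8.1/11.9 = 0.6807, L₂ = ρ₂/(1-ρ₂) = λ/(μ₂-λ) = 8.1/3.80 = 2.1316
Total: L = L₁ + L₂ = 1.5882 + 2.1316 = 3.7198
W = L/λ = 3.7198/8.1 = 0.4592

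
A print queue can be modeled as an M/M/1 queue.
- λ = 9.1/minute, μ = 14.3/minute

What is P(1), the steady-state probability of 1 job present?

ρ = λ/μ = 9.1/14.3 = 0.6364
P(n) = (1-ρ)ρⁿ
P(1) = (1-0.6364) × 0.6364^1
P(1) = 0.3636 × 0.6364
P(1) = 0.2314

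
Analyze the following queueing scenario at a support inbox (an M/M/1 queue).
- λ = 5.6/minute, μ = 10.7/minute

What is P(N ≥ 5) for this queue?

ρ = λ/μ = 5.6/10.7 = 0.523364
P(N ≥ n) = ρⁿ
P(N ≥ 5) = 0.523364^5
P(N ≥ 5) = 0.03927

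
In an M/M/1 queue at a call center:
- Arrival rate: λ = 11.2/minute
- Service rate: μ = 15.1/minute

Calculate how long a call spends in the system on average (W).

First, compute utilization: ρ = λ/μ = 11.2/15.1 = 0.7417
For M/M/1: W = 1/(μ-λ)
W = 1/(15.1-11.2) = 1/3.90
W = 0.2564 minutes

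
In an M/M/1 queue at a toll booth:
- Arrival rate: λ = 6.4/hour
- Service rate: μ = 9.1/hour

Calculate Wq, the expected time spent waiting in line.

First, compute utilization: ρ = λ/μ = 6.4/9.1 = 0.7033
For M/M/1: Wq = λ/(μ(μ-λ))
Wq = 6.4/(9.1 × (9.1-6.4))
Wq = 6.4/(9.1 × 2.70)
Wq = 0.2605 hours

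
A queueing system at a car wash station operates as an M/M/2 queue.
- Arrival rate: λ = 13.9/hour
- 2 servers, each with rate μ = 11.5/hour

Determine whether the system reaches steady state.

Stability requires ρ = λ/(cμ) < 1
ρ = 13.9/(2 × 11.5) = 13.9/23.00 = 0.6043
Since 0.6043 < 1, the system is STABLE.
The servers are busy 60.43% of the time.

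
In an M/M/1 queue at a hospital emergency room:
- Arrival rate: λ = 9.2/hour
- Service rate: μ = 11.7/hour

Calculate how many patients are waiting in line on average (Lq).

ρ = λ/μ = 9.2/11.7 = 0.7863
For M/M/1: Lq = λ²/(μ(μ-λ))
Lq = 84.64/(11.7 × 2.50)
Lq = 2.8937 patients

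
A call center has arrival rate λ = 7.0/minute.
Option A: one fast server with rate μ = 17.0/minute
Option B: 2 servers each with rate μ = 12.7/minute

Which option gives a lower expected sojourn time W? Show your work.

Option A: single server μ = 17.0 (M/M/1)
  ρ_A = 7.0/17.0 = 0.4118
  W_A = 1/(μ-λ) = 1/(17.0-7.0) = 1/10.00 = 0.1000

Option B: 2 servers μ = 12.7 (M/M/2)
  ρ_B = λ/(cμ) = 7.0/(2×12.7) = 0.2756
  Offered load a = λ/μ = cρ = 7.0/12.7 = 0.5512
  P₀ = [ Σₙ₌₀^1 aⁿ/n! + a^2/(2!(1-ρ)) ]⁻¹
  Σ = a^0/0! + a^1/1! = 1.0000 + 0.5512 = 1.5512
  a^2/(2!(1-ρ)) = 0.3038/(2 × 0.7244) = 0.2097
  P₀ = 1/(1.5512 + 0.2097) = 0.5679
  Lq = P₀·a^2·ρ / (2!(1-ρ)²) = 0.5679 × 0.3038 × 0.2756 / (2 × 0.5248) = 0.04530
  Wq_B = Lq/λ = 0.045303/7.0 = 0.006472
  W_B = Wq_B + 1/μ = 0.006472 + 0.07874 = 0.08521

Since W_B = 0.08521 < W_A = 0.1000, Option B (multiple servers) has the shorter time in system.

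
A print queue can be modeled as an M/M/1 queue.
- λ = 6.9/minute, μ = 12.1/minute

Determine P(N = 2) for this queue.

ρ = λ/μ = 6.9/12.1 = 0.5702
P(n) = (1-ρ)ρⁿ
P(2) = (1-0.5702) × 0.5702^2
P(2) = 0.4298 × 0.3251
P(2) = 0.1397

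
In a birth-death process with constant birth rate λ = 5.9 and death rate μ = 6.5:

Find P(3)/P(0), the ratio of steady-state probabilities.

For constant rates: P(n)/P(0) = (λ/μ)^n
P(3)/P(0) = (5.9/6.5)^3 = 0.9077^3 = 0.7479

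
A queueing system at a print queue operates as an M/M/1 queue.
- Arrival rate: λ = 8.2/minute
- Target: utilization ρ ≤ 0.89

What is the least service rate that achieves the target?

ρ = λ/μ, so μ = λ/ρ
μ ≥ 8.2/0.89 = 9.2135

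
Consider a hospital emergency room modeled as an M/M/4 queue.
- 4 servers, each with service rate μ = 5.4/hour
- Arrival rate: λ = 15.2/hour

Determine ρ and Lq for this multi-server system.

Traffic intensity: ρ = λ/(cμ) = 15.2/(4×5.4) = 0.7037
Since ρ = 0.7037 < 1, system is stable.
Offered load a = λ/μ = cρ = 15.2/5.4 = 2.8148
P₀ = [ Σₙ₌₀^3 aⁿ/n! + a^4/(4!(1-ρ)) ]⁻¹
Σ = a^0/0! + a^1/1! + a^2/2! + a^3/3! = 1.000000 + 2.814815 + 3.961591 + 3.717049 = 11.4935
a^4/(4!(1-ρ)) = 62.7768/(24 × 0.296296) = 8.8280
P₀ = 1/(11.4935 + 8.8280) = 0.04921
Lq = P₀·a^4·ρ / (4!(1-ρ)²) = 0.049209 × 62.7768 × 0.70370 / (24 × 0.087791) = 1.0317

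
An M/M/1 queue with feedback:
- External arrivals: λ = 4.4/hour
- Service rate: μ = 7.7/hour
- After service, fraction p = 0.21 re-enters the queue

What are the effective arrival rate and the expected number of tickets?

Effective arrival rate: λ_eff = λ/(1-p) = 4.4/(1-0.21) = 4.4/0.79 = 5.56962
ρ = λ_eff/μ = 5.56962/7.7 = 0.72333
L = ρ/(1-ρ) = 0.72333/(1-0.72333) = 2.6144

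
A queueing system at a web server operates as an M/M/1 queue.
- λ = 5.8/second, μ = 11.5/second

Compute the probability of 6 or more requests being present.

ρ = λ/μ = 5.8/11.5 = 0.50435
P(N ≥ n) = ρⁿ
P(N ≥ 6) = 0.50435^6
P(N ≥ 6) = 0.01646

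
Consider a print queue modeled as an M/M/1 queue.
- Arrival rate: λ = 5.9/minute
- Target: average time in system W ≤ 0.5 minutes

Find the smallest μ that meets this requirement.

For M/M/1: W = 1/(μ-λ)
Need W ≤ 0.5, so 1/(μ-λ) ≤ 0.5
μ - λ ≥ 1/0.5 = 2.0000
μ ≥ 5.9 + 2.0000 = 7.9000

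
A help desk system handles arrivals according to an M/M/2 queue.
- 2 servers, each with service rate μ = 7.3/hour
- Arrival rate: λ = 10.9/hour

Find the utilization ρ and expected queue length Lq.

Traffic intensity: ρ = λ/(cμ) = 10.9/(2×7.3) = 0.7466
Since ρ = 0.7466 < 1, system is stable.
Offered load a = λ/μ = cρ = 10.9/7.3 = 1.4932
P₀ = [ Σₙ₌₀^1 aⁿ/n! + a^2/(2!(1-ρ)) ]⁻¹
Σ = a^0/0! + a^1/1! = 1.0000 + 1.4932 = 2.4932
a^2/(2!(1-ρ)) = 2.22950/(2 × 0.253425) = 4.3987
P₀ = 1/(2.4932 + 4.3987) = 0.1451
Lq = P₀·a^2·ρ / (2!(1-ρ)²) = 0.145098 × 2.22950 × 0.746575 / (2 × 0.0642241) = 1.8802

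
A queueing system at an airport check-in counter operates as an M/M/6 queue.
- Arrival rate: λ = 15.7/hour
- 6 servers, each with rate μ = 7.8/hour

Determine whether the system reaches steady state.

Stability requires ρ = λ/(cμ) < 1
ρ = 15.7/(6 × 7.8) = 15.7/46.80 = 0.3355
Since 0.3355 < 1, the system is STABLE.
The servers are busy 33.55% of the time.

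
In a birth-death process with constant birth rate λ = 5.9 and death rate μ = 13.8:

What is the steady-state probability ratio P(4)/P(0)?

For constant rates: P(n)/P(0) = (λ/μ)^n
P(4)/P(0) = (5.9/13.8)^4 = 0.42754^4 = 0.03341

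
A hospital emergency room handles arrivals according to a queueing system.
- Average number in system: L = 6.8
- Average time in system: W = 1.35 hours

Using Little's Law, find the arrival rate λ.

Little's Law: L = λW, so λ = L/W
λ = 6.8/1.35 = 5.0370 patients/hour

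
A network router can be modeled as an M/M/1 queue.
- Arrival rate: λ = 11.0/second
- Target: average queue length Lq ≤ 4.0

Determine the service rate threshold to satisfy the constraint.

For M/M/1: Lq = λ²/(μ(μ-λ))
Need Lq ≤ 4.0, i.e. μ(μ-λ) ≥ λ²/4.0
μ² - 11.0μ - 121.00/4.0 ≥ 0  →  μ² - 11.0μ - 30.2500 ≥ 0
Quadratic formula (positive root): μ = [λ + √(λ² + 4×30.2500)]/2
Discriminant: 121.00 + 4×30.2500 = 242.0000, √242.0000 = 15.5563
μ ≥ (11.0 + 15.5563)/2 = 13.2782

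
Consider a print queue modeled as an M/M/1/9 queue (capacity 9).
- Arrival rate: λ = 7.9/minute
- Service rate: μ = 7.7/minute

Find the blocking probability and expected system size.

ρ = λ/μ = 7.9/7.7 = 1.02597
P₀ = (1-ρ)/(1-ρ^(K+1)) = (1-1.02597)/(1-1.02597^10) = -0.025970/-0.29225 = 0.08886
P_K = P₀×ρ^K = 0.08886 × 1.02597^9 = 0.08886 × 1.2595 = 0.1119
Blocking probability P_9 = 0.1119 (11.19%)
L = ρ[1 - (K+1)ρ^K + Kρ^(K+1)] / [(1-ρ)(1-ρ^(K+1))]
L = 1.02597 × (1 - 10×1.25953998 + 9×1.29225023) / ((1 - 1.02597) × (1 - 1.29225023)) = 4.7113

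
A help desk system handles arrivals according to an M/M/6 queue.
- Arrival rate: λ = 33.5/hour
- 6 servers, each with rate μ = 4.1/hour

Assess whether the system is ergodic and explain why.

Stability requires ρ = λ/(cμ) < 1
ρ = 33.5/(6 × 4.1) = 33.5/24.60 = 1.3618
Since 1.3618 ≥ 1, the system is UNSTABLE.
Need c > λ/μ = 33.5/4.1 = 8.17.
Minimum servers needed: c = 9.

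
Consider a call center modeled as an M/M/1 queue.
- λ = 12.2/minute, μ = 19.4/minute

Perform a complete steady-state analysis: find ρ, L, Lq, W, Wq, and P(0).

Step 1: ρ = λ/μ = 12.2/19.4 = 0.6289
Step 2: L = λ/(μ-λ) = 12.2/7.20 = 1.6944
Step 3: Lq = λ²/(μ(μ-λ)) = 148.84/(19.4×7.20) = 1.0656
Step 4: W = 1/(μ-λ) = 1/7.20 = 0.138889
Step 5: Wq = λ/(μ(μ-λ)) = 12.2/(19.4×7.20) = 0.08734
Step 6: P(0) = 1-ρ = 0.3711
Verify: L = λW = 12.2×0.138889 = 1.6944 ✔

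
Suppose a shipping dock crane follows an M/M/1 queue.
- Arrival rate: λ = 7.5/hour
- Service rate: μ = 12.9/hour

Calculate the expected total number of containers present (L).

ρ = λ/μ = 7.5/12.9 = 0.5814
For M/M/1: L = λ/(μ-λ)
L = 7.5/(12.9-7.5) = 7.5/5.40
L = 1.3889 containers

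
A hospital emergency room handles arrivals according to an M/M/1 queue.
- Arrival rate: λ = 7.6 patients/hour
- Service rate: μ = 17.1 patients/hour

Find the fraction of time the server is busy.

Server utilization: ρ = λ/μ
ρ = 7.6/17.1 = 0.4444
The server is busy 44.44% of the time.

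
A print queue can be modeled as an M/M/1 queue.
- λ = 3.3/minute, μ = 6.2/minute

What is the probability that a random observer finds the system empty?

ρ = λ/μ = 3.3/6.2 = 0.5323
P(0) = 1 - ρ = 1 - 0.5323 = 0.4677
The server is idle 46.77% of the time.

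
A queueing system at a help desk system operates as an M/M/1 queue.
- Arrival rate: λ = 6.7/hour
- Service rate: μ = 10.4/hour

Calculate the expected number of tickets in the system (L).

ρ = λ/μ = 6.7/10.4 = 0.6442
For M/M/1: L = λ/(μ-λ)
L = 6.7/(10.4-6.7) = 6.7/3.70
L = 1.8108 tickets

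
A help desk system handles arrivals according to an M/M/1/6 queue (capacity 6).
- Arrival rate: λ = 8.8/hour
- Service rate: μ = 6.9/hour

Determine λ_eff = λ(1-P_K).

ρ = λ/μ = 8.8/6.9 = 1.27536
P₀ = (1-ρ)/(1-ρ^(K+1)) = (1-1.27536)/(1-1.27536^7) = -0.27536/-4.4882 = 0.06135
P_K = P₀×ρ^K = 0.06135 × 1.27536^6 = 0.06135 × 4.3033 = 0.2640
λ_eff = λ(1-P_K) = 8.8 × (1 - 0.26401) = 8.8 × 0.73599 = 6.4767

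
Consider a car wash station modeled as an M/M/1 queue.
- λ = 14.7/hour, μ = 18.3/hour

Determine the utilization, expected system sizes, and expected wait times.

Step 1: ρ = λ/μ = 14.7/18.3 = 0.8033
Step 2: L = λ/(μ-λ) = 14.7/3.60 = 4.0833
Step 3: Lq = λ²/(μ(μ-λ)) = 216.09/(18.3×3.60) = 3.2801
Step 4: W = 1/(μ-λ) = 1/3.60 = 0.277778
Step 5: Wq = λ/(μ(μ-λ)) = 14.7/(18.3×3.60) = 0.2231
Step 6: P(0) = 1-ρ = 0.1967
Verify: L = λW = 14.7×0.277778 = 4.0833 ✔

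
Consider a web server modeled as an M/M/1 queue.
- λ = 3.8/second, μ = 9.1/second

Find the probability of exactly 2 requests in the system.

ρ = λ/μ = 3.8/9.1 = 0.4176
P(n) = (1-ρ)ρⁿ
P(2) = (1-0.4176) × 0.4176^2
P(2) = 0.5824 × 0.1744
P(2) = 0.1016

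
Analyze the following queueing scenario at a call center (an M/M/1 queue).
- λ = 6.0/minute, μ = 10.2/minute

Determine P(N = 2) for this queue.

ρ = λ/μ = 6.0/10.2 = 0.5882
P(n) = (1-ρ)ρⁿ
P(2) = (1-0.5882) × 0.5882^2
P(2) = 0.4118 × 0.3460
P(2) = 0.1425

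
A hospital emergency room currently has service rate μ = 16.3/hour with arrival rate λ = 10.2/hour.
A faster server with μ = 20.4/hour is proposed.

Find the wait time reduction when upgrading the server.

System 1: ρ₁ = 10.2/16.3 = 0.6258, W₁ = 1/(16.3-10.2) = 0.163934
System 2: ρ₂ = 10.2/20.4 = 0.5000, W₂ = 1/(20.4-10.2) = 0.0980392
Improvement: (W₁-W₂)/W₁ = (0.163934-0.0980392)/0.163934 = 40.20%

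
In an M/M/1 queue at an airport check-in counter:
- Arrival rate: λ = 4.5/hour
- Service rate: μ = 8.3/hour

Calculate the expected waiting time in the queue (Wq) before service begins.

First, compute utilization: ρ = λ/μ = 4.5/8.3 = 0.5422
For M/M/1: Wq = λ/(μ(μ-λ))
Wq = 4.5/(8.3 × (8.3-4.5))
Wq = 4.5/(8.3 × 3.80)
Wq = 0.1427 hours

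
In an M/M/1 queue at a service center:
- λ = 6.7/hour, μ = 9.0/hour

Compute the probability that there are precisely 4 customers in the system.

ρ = λ/μ = 6.7/9.0 = 0.74444
P(n) = (1-ρ)ρⁿ
P(4) = (1-0.74444) × 0.74444^4
P(4) = 0.2556 × 0.3071
P(4) = 0.07849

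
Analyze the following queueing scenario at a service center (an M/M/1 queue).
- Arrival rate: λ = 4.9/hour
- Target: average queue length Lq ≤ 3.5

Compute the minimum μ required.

For M/M/1: Lq = λ²/(μ(μ-λ))
Need Lq ≤ 3.5, i.e. μ(μ-λ) ≥ λ²/3.5
μ² - 4.9μ - 24.01/3.5 ≥ 0  →  μ² - 4.9μ - 6.8600 ≥ 0
Quadratic formula (positive root): μ = [λ + √(λ² + 4×6.8600)]/2
Discriminant: 24.01 + 4×6.8600 = 51.4500, √51.4500 = 7.17287
μ ≥ (4.9 + 7.17287)/2 = 6.0364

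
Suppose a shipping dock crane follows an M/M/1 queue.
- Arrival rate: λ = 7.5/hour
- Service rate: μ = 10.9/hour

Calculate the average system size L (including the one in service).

ρ = λ/μ = 7.5/10.9 = 0.6881
For M/M/1: L = λ/(μ-λ)
L = 7.5/(10.9-7.5) = 7.5/3.40
L = 2.2059 containers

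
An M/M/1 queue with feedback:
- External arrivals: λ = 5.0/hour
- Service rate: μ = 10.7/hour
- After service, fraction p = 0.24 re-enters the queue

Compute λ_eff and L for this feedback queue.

Effective arrival rate: λ_eff = λ/(1-p) = 5.0/(1-0.24) = 5.0/0.76 = 6.5789
ρ = λ_eff/μ = 6.5789/10.7 = 0.61485
L = ρ/(1-ρ) = 0.61485/(1-0.61485) = 1.5964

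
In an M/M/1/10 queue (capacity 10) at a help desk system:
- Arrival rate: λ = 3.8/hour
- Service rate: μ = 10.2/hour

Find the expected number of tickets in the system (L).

ρ = λ/μ = 3.8/10.2 = 0.37255
P₀ = (1-ρ)/(1-ρ^(K+1)) = (1-0.37255)/(1-0.37255^11) = 0.6275/1.0000 = 0.6275
P_K = P₀×ρ^K = 0.6275 × 0.37255^10 = 0.6275 × 0.00005150 = 0.00003232
L = ρ[1 - (K+1)ρ^K + Kρ^(K+1)] / [(1-ρ)(1-ρ^(K+1))]
L = 0.37255 × (1 - 11×0.00005150 + 10×0.00001919) / ((1 - 0.37255) × (1 - 0.00001919)) = 0.5935 tickets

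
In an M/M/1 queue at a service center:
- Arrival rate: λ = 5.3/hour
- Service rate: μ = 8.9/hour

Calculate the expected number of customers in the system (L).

ρ = λ/μ = 5.3/8.9 = 0.5955
For M/M/1: L = λ/(μ-λ)
L = 5.3/(8.9-5.3) = 5.3/3.60
L = 1.4722 customers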